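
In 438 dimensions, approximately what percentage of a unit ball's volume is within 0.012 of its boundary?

1 - (1-0.012)^438 ≈ 0.994947 ≈ 99.49%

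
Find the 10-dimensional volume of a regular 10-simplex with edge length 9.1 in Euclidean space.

Volume = 9.1^10 · √(11/2^10) / 10! ≈ 111.224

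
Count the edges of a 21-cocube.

Each 1-face is the convex hull of 2 vertices, one chosen as ±e_i from each of 2 distinct axes: 2^2·C(21,2) = 840.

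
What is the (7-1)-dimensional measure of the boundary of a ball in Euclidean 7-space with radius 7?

|∂B_7(7)| = 1882384·π^3/15 ≈ 3.89105e+06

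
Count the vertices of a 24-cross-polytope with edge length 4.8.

An n-cross-polytope has 2n vertices; here n = 24, giving 48.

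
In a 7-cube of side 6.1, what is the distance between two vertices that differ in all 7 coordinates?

Diagonal = √7 · 6.1 ≈ 16.1391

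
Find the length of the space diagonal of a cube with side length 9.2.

||(9.2,9.2,...,9.2)|| = √(3)·9.2 ≈ 15.9349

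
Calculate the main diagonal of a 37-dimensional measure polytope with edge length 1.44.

The space diagonal of an n-cube of side s is s√n. Here 1.44·√37 ≈ 8.75918.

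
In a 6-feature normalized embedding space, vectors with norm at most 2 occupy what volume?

V = 32·π^3/3 ≈ 330.734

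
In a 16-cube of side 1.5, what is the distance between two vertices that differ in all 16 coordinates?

||(1.5,1.5,...,1.5)|| = √(16)·1.5 = 6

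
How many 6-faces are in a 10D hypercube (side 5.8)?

Number of 6-faces = C(10,6) · 2^(10-6) = 210 · 16 = 3360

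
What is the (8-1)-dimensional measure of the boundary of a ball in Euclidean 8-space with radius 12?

S = n·V_n(r)/r = 8·V_8(12)/12 (volume-to-surface relation), giving 11943936·π^4 ≈ 1.16345e+09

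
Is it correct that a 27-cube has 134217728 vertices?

True. The 27-cube has 2^27 = 134217728 vertices.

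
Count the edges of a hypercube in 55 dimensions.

The 55-cube has n·2^(n-1) = 55·2^54 = 55·18014398509481984 = 990791918021509120 edges.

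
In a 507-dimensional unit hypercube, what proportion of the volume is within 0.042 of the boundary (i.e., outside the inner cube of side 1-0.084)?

The inner cube has side 1-2·0.042 = 0.916 and volume (0.916)^507 ≈ 4.797e-20, so the shell holds 1 - 4.797e-20 of the volume.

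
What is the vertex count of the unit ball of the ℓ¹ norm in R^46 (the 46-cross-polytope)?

Number of vertices = 2n = 92.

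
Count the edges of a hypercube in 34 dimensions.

The 34-cube has n·2^(n-1) = 34·2^33 = 34·8589934592 = 292057776128 edges.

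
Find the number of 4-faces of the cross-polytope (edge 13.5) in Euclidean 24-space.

An n-cross-polytope has 2^(k+1)·C(n,k+1) k-faces. Here 2^5·C(24,5) = 32·42504 = 1360128.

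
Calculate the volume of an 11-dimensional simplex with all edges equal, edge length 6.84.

V = (6.84^11 / 11!) · √((11+1) / 2^11) ≈ 2.94027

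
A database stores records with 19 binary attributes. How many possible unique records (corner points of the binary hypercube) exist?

The 19-cube has 2^19 = 524288 vertices.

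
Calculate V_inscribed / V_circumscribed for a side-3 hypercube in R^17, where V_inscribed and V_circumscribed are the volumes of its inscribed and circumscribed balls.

V_in / V_out = (r_in/r_out)^17 = (1/√17)^17 = 17^(-17/2) ≈ 3.47684e-11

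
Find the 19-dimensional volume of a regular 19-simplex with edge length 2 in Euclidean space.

V_19 = √(20) · 2^19 / (19! · 2^(19/2)) ≈ 2.66198e-14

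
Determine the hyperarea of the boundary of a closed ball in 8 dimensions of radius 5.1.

S = n·V_n(r)/r = 8·V_8(5.1)/5.1 (volume-to-surface relation), giving 2.91387e+06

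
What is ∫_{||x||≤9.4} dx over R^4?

V_4(9.4) = π^(4/2) · (9.4)^4 / Γ(4/2 + 1) ≈ 38528.4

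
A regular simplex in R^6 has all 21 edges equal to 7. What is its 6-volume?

For a regular n-simplex with edge a, V = (a^n / n!)·√((n+1)/2^n). With a=7, n=6: V ≈ 54.0399.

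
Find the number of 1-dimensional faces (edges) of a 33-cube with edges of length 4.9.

The 33-cube has n·2^(n-1) = 33·2^32 = 33·4294967296 = 141733920768 edges.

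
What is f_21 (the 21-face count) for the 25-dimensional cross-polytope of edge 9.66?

f_21(25-orthoplex) = 2^22 · (25 choose 22) = 9646899200.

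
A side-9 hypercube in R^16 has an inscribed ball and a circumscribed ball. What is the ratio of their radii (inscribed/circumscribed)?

Ratio = (s/2)/(s√16/2) = 16^(-1/2) ≈ 0.25.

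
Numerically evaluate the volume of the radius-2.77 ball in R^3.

Volume = π^{3/2}·(2.77)^3/Γ(5/2) ≈ 89.0283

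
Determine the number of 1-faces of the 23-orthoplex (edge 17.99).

Number of 1-faces = 2^(1+1) · C(23,1+1) = 4 · 253 = 1012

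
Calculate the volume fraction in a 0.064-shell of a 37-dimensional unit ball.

V(inner)/V(outer) = ((1-0.064)/1)^37 ≈ 0.08654, so the shell fraction is 0.913462.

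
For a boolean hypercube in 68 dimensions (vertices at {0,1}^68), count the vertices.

An n-cube has 2^n vertices; for n = 68 that is 2^68 = 295147905179352825856.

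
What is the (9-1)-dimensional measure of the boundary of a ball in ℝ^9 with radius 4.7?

S_9(4.7) = 2·π^(9/2)·(4.7)^8 / Γ(9/2) ≈ 7.06876e+06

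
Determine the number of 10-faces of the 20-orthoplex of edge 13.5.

f_10(20-orthoplex) = 2^11 · (20 choose 11) = 343982080.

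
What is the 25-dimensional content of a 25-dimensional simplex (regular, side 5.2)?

V_25 = √(26) · 5.2^25 / (25! · 2^(25/2)) ≈ 4.50868e-11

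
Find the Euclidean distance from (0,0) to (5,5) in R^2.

Diagonal = √2 · 5 ≈ 7.07107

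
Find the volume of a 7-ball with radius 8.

V_7(8) = π^(7/2) · (8)^7 / Γ(7/2 + 1) = 33554432·π^3/105 ≈ 9.90855e+06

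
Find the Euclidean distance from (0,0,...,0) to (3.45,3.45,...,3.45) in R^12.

Diagonal = √12 · 3.45 ≈ 11.9512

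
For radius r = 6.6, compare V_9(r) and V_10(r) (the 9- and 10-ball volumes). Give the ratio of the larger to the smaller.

V_9(6.6) ≈ 7.83814e+07, V_10(6.6) ≈ 3.99952e+08. The 10-ball is larger by a factor of 5.103.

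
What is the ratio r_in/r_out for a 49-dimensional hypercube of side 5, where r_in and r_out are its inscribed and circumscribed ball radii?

Ratio = (s/2)/(s√49/2) = 49^(-1/2) ≈ 0.142857.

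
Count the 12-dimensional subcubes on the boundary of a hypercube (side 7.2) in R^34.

An n-cube has C(n,k)·2^(n-k) k-faces. Here C(34,12)·2^22 = 548354040·4194304 = 2299963543388160.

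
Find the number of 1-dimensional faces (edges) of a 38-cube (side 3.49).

An n-cube has n·2^(n-1) edges. With n = 38: 38·137438953472 = 5222680231936.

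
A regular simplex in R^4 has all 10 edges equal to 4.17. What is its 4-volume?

V = (4.17^4 / 4!) · √((4+1) / 2^4) ≈ 7.043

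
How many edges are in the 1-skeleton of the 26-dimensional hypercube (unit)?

An n-cube has n·2^(n-1) edges. With n = 26: 26·33554432 = 872415232.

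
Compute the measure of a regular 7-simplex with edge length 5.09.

V_7 = √(8) · 5.09^7 / (7! · 2^(7/2)) ≈ 4.3907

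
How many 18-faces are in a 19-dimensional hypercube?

f_18(19-cube) = (19 choose 18) · 2^1 = 38.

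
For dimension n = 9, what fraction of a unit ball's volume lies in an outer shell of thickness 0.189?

1 - (1-0.189)^9 ≈ 0.848229 ≈ 84.82%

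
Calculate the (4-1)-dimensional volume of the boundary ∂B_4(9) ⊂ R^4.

|∂B_4(9)| = 1458·π^2 ≈ 14389.9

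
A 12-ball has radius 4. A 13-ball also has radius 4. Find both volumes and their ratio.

V_12(4) ≈ 2.2402e+07. V_13(4) ≈ 6.11113e+07. Ratio V_12/V_13 ≈ 0.3666.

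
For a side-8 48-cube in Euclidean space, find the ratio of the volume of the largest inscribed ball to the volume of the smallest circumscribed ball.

V_in/V_out = n^(-n/2) = 48^(-48/2) ≈ 4.469e-41.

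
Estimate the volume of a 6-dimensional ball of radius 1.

Volume = π^{6/2}·(1)^6/Γ(4) = π^3/6 ≈ 5.16771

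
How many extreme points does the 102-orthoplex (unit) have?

An n-cross-polytope has 2n vertices; here n = 102, giving 204.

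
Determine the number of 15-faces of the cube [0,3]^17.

An n-cube has C(n,k)·2^(n-k) k-faces. Here C(17,15)·2^2 = 136·4 = 544.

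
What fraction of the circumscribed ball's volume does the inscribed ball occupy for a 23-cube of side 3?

The radii are 3/2 and 3√23/2, so the volume ratio is (1/√23)^23 = 23^{-23/2} ≈ 2.18842e-16.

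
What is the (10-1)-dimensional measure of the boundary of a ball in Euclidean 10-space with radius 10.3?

S = n·V_n(r)/r = 10·V_10(10.3)/10.3 (volume-to-surface relation), giving 3.32739e+10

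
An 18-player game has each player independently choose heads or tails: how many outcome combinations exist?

Each vertex is a binary string of length 18, so there are 2^18 = 262144.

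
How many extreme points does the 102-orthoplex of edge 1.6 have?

The 102-dimensional cross-polytope has 2n = 2·102 = 204 vertices.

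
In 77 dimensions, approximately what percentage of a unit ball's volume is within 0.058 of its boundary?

1 - (1-0.058)^77 ≈ 0.989956 ≈ 99.00%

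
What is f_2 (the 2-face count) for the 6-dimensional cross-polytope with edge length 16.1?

Number of 2-faces = 2^(2+1) · C(6,2+1) = 8 · 20 = 160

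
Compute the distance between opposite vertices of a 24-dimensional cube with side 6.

Diagonal = √24 · 6 ≈ 29.3939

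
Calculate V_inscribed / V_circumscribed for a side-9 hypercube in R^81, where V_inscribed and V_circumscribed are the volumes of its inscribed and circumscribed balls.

The radii are 9/2 and 9√81/2, so the volume ratio is (1/√81)^81 = 81^{-81/2} ≈ 5.08577e-78.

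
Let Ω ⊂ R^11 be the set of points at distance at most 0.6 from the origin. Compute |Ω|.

The n-ball volume is π^(n/2)·r^n/Γ(n/2+1). With n=11, r=0.6: V ≈ 0.00683547.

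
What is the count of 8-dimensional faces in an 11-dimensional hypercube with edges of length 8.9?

f_8(11-cube) = (11 choose 8) · 2^3 = 1320.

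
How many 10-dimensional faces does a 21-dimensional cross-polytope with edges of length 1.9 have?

Each 10-face is the convex hull of 11 vertices, one chosen as ±e_i from each of 11 distinct axes: 2^11·C(21,11) = 722362368.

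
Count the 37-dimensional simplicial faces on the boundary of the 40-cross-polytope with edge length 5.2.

f_37(40-orthoplex) = 2^38 · (40 choose 38) = 214404767416320.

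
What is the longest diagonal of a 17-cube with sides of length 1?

Diagonal = √17 · 1 ≈ 4.12311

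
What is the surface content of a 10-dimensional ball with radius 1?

|∂B_10(1)| = π^5/12 ≈ 25.5016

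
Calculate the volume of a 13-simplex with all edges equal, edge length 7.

V_13 = √(14) · 7^13 / (13! · 2^(13/2)) ≈ 0.643225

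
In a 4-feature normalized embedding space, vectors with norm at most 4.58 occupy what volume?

V_4(4.58) = π^(4/2) · (4.58)^4 / Γ(4/2 + 1) ≈ 2171.36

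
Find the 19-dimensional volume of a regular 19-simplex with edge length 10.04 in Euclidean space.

For a regular n-simplex with edge a, V = (a^n / n!)·√((n+1)/2^n). With a=10.04, n=19: V ≈ 0.547742.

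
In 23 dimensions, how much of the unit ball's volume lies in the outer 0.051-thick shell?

1 - (1-0.051)^23 ≈ 0.699999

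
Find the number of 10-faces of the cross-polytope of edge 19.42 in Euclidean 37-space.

f_10(37-orthoplex) = 2^11 · (37 choose 11) = 1751023927296.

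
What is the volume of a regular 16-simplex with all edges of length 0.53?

Volume = 0.53^16 · √(17/2^16) / 16! ≈ 2.98386e-20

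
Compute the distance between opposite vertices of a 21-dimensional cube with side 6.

||(6,6,...,6)|| = √(21)·6 ≈ 27.4955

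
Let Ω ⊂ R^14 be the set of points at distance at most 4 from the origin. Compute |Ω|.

Volume = π^{14/2}·(4)^14/Γ(8) = 16777216·π^7/315 ≈ 1.60864e+08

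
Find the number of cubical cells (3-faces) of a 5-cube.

f_3(5-cube) = (5 choose 3) · 2^2 = 40.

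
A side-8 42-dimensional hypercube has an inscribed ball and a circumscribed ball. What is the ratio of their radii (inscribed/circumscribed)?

r_in = 8/2 (half the side); r_out = 8√42/2 (half the diagonal). Ratio = 1/√42 ≈ 0.154303.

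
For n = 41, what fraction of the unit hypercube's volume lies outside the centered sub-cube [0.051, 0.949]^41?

1 - (1 - 2·0.051)^41 = 1 - 0.898^41 ≈ 0.987857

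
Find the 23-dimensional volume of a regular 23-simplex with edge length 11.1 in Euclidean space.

V_23 = √(24) · 11.1^23 / (23! · 2^(23/2)) ≈ 0.0721431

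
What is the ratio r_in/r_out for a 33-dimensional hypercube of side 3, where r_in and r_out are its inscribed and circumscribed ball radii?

For an n-cube of any side s, the inradius is s/2 and the circumradius is s√n/2, so the ratio is 1/√33 ≈ 0.174078.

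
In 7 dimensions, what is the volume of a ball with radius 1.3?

Volume = π^{7/2}·(1.3)^7/Γ(9/2) ≈ 29.6472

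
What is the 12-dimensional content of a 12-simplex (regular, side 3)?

Volume = 3^12 · √(13/2^12) / 12! ≈ 6.25043e-05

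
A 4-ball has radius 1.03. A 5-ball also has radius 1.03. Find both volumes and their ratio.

V_4(1.03) ≈ 5.55416. V_5(1.03) ≈ 6.10217. Ratio V_4/V_5 ≈ 0.9102.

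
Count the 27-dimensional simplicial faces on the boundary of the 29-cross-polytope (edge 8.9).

Each 27-face is the convex hull of 28 vertices, one chosen as ±e_i from each of 28 distinct axes: 2^28·C(29,28) = 7784628224.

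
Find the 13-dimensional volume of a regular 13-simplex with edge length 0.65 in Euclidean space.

V_13 = √(14) · 0.65^13 / (13! · 2^(13/2)) ≈ 2.4545e-14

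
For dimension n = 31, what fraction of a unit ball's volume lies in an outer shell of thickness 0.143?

1 - (1-0.143)^31 ≈ 0.991636 ≈ 99.16%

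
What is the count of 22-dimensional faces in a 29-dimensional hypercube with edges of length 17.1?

An n-cube has C(n,k)·2^(n-k) k-faces. Here C(29,22)·2^7 = 1560780·128 = 199779840.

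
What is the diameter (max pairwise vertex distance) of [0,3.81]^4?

The space diagonal of an n-cube of side s is s√n. Here 3.81·√4 = 7.62.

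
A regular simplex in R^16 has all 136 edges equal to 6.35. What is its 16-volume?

Volume = 6.35^16 · √(17/2^16) / 16! ≈ 0.00537953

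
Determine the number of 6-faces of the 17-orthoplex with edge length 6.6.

f_6(17-orthoplex) = 2^7 · (17 choose 7) = 2489344.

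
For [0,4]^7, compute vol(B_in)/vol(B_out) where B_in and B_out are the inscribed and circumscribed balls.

The radii are 4/2 and 4√7/2, so the volume ratio is (1/√7)^7 = 7^{-7/2} ≈ 0.00110194.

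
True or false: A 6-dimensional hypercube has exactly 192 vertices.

False. The 6-cube has 2^6 = 64 vertices.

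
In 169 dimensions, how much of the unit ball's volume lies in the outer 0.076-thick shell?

V(inner)/V(outer) = ((1-0.076)/1)^169 ≈ 1.58e-06, so the shell fraction is 0.9999984203.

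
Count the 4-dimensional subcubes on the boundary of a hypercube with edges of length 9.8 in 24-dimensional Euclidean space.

Choose 4 of 24 axes to span the face (C(24,4) = 10626 ways), then fix each of the remaining 20 coordinates at one of its two extreme values (2^20 = 1048576 ways): 10626·1048576 = 11142168576.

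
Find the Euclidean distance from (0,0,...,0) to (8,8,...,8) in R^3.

d = √(8² + 8² + ... + 8²) [3 terms] = √(3·8²) = 8√3 ≈ 13.8564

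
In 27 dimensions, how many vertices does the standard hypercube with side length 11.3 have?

Each vertex is a binary string of length 27, so there are 2^27 = 134217728.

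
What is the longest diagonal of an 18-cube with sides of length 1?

||(1,1,...,1)|| = √(18)·1 ≈ 4.24264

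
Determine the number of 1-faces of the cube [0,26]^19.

An n-cube has C(n,k)·2^(n-k) k-faces. Here C(19,1)·2^18 = 19·262144 = 4980736.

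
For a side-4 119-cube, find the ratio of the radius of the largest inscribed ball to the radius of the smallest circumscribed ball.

r_in = 4/2 (half the side); r_out = 4√119/2 (half the diagonal). Ratio = 1/√119 ≈ 0.0916698.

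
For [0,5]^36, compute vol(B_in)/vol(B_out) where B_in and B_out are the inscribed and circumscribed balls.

V_in/V_out = n^(-n/2) = 36^(-36/2) ≈ 9.69516e-29.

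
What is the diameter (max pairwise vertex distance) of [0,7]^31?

Diagonal = √31 · 7 ≈ 38.9744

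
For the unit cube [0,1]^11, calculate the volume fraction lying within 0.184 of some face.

Shell fraction = 1 - (1-0.368)^11 ≈ 0.993575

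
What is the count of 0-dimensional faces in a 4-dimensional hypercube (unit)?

Choose 0 of 4 axes to span the face (C(4,0) = 1 way), then fix each of the remaining 4 coordinates at one of its two extreme values (2^4 = 16 ways): 1·16 = 16.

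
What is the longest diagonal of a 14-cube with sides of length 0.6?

The space diagonal of an n-cube of side s is s√n. Here 0.6·√14 ≈ 2.24499.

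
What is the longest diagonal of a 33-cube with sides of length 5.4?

||(5.4,5.4,...,5.4)|| = √(33)·5.4 ≈ 31.0206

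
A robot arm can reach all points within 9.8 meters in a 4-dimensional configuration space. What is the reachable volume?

Volume = π^{4/2}·(9.8)^4/Γ(3) ≈ 45517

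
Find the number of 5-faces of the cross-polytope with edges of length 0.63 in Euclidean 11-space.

Number of 5-faces = 2^(5+1) · C(11,5+1) = 64 · 462 = 29568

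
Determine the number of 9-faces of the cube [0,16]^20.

Number of 9-faces = C(20,9) · 2^(20-9) = 167960 · 2048 = 343982080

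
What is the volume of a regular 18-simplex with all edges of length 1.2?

V_18 = √(19) · 1.2^18 / (18! · 2^(18/2)) ≈ 3.5402e-17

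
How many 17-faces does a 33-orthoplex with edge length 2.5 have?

f_17(33-orthoplex) = 2^18 · (33 choose 18) = 271884830638080.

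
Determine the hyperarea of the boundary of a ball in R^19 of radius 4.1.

S_19(4.1) = 2·π^(19/2)·(4.1)^18 / Γ(19/2) ≈ 9.49402e+10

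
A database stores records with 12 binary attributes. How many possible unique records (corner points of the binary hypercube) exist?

The 12-cube has 2^12 = 4096 vertices.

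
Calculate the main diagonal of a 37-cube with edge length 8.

Diagonal = √37 · 8 ≈ 48.6621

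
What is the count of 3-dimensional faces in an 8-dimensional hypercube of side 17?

An n-cube has C(n,k)·2^(n-k) k-faces. Here C(8,3)·2^5 = 56·32 = 1792.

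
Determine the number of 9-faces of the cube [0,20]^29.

An n-cube has C(n,k)·2^(n-k) k-faces. Here C(29,9)·2^20 = 10015005·1048576 = 10501493882880.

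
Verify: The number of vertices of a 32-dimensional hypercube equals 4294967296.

True. The 32-cube has 2^32 = 4294967296 vertices.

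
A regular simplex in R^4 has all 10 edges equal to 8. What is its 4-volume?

V = (8^4 / 4!) · √((4+1) / 2^4) ≈ 95.4056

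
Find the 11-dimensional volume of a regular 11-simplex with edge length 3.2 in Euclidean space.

V_11 = √(12) · 3.2^11 / (11! · 2^(11/2)) ≈ 0.000690907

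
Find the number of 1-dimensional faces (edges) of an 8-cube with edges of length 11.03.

The 8-cube has n·2^(n-1) = 8·2^7 = 8·128 = 1024 edges.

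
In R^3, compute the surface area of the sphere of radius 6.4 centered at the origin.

S = n·V_n(r)/r = 3·V_3(6.4)/6.4 (volume-to-surface relation), giving 4πr² = 4π·(6.4)² ≈ 514.719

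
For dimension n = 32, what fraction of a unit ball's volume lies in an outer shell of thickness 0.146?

1 - (1-0.146)^32 ≈ 0.993593 ≈ 99.36%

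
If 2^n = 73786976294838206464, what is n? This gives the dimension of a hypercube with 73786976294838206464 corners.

Since 2^n = 73786976294838206464, we have n = 66.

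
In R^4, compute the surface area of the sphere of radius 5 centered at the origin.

The surface area of an n-ball is 2π^(n/2) r^(n-1) / Γ(n/2). For n=4, r=5: 250·π^2 ≈ 2467.4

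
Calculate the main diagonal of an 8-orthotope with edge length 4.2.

The space diagonal of an n-cube of side s is s√n. Here 4.2·√8 ≈ 11.8794.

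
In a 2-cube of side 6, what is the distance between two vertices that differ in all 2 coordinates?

The space diagonal of an n-cube of side s is s√n. Here 6·√2 ≈ 8.48528.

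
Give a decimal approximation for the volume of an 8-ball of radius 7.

The n-ball volume is π^(n/2)·r^n/Γ(n/2+1). With n=8, r=7: V = 5764801·π^4/24 ≈ 2.33977e+07.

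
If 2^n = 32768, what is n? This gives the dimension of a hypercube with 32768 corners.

2^n = 32768 ⇒ n = log_2(32768) = 15.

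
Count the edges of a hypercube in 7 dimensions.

The 7-cube has n·2^(n-1) = 7·2^6 = 7·64 = 448 edges.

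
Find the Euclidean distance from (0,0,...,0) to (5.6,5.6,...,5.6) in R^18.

d = √(5.6² + 5.6² + ... + 5.6²) [18 terms] = √(18·5.6²) = 5.6√18 ≈ 23.7588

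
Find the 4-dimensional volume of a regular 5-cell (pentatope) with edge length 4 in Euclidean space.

V = (4^4 / 4!) · √((4+1) / 2^4) ≈ 5.96285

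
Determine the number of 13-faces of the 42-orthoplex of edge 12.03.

Each 13-face is the convex hull of 14 vertices, one chosen as ±e_i from each of 14 distinct axes: 2^14·C(42,14) = 866061993246720.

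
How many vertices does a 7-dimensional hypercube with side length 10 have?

Number of vertices = 2^7 = 128.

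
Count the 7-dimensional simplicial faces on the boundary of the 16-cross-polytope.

An n-cross-polytope has 2^(k+1)·C(n,k+1) k-faces. Here 2^8·C(16,8) = 256·12870 = 3294720.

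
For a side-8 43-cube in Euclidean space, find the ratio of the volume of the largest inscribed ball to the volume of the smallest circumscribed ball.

The radii are 8/2 and 8√43/2, so the volume ratio is (1/√43)^43 = 43^{-43/2} ≈ 7.59326e-36.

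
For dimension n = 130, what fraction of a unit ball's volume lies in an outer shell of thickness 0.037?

1 - (1-0.037)^130 ≈ 0.992563 ≈ 99.26%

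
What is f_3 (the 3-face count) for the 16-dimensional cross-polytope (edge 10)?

An n-cross-polytope has 2^(k+1)·C(n,k+1) k-faces. Here 2^4·C(16,4) = 16·1820 = 29120.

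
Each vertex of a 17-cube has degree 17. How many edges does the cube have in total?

Number of 1-faces = C(17,1)·2^(17-1) = 17·65536 = 1114112.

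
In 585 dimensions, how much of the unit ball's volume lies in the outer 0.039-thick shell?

Shell fraction = 1 - (1-0.039)^585 ≈ 1 - 7.82e-11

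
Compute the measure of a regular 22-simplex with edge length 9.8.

Volume = 9.8^22 · √(23/2^22) / 22! ≈ 0.013358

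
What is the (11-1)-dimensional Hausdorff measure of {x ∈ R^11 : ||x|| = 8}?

S_11(8) = 2·π^(11/2)·(8)^10 / Γ(11/2) = 68719476736·π^5/945 ≈ 2.22535e+10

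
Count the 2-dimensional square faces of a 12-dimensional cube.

f_2(12-cube) = (12 choose 2) · 2^10 = 67584.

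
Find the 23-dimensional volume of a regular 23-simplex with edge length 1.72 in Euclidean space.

V = (1.72^23 / 23!) · √((23+1) / 2^23) ≈ 1.7097e-20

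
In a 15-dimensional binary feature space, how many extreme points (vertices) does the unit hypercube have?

Each vertex is a binary string of length 15, so there are 2^15 = 32768.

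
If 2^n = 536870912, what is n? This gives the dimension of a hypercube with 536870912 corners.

Since 2^n = 536870912, we have n = 29.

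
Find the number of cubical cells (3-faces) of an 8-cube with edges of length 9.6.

An n-cube has C(n,k)·2^(n-k) k-faces. Here C(8,3)·2^5 = 56·32 = 1792.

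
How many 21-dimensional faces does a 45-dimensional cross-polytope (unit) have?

An n-cross-polytope has 2^(k+1)·C(n,k+1) k-faces. Here 2^22·C(45,22) = 4194304·4116715363800 = 17266755717247795200.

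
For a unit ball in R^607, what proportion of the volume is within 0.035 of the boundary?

1 - (1-0.035)^607 ≈ 1 - 4.056e-10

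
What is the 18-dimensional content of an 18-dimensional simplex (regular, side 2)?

For a regular n-simplex with edge a, V = (a^n / n!)·√((n+1)/2^n). With a=2, n=18: V ≈ 3.48583e-13.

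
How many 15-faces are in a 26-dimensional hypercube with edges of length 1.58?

Number of 15-faces = C(26,15) · 2^(26-15) = 7726160 · 2048 = 15823175680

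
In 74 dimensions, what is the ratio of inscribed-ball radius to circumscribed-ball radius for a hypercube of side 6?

For an n-cube of any side s, the inradius is s/2 and the circumradius is s√n/2, so the ratio is 1/√74 ≈ 0.116248.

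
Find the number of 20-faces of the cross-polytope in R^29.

Each 20-face is the convex hull of 21 vertices, one chosen as ±e_i from each of 21 distinct axes: 2^21·C(29,21) = 9001280471040.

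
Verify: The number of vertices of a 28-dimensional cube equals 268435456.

True. The 28-cube has 2^28 = 268435456 vertices.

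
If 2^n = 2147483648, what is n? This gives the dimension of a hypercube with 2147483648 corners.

n = log_2(2147483648) = 31.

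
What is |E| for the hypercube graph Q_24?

Number of 1-faces = C(24,1)·2^(24-1) = 24·8388608 = 201326592.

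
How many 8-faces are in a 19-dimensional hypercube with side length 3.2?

f_8(19-cube) = (19 choose 8) · 2^11 = 154791936.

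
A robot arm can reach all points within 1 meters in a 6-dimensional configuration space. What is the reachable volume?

V_6(1) = π^(6/2) · (1)^6 / Γ(6/2 + 1) = π^3/6 ≈ 5.16771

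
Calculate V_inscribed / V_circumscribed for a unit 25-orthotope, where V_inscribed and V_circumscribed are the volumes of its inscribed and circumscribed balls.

The radii are 1/2 and 1√25/2, so the volume ratio is (1/√25)^25 = 25^{-25/2} ≈ 3.35544e-18.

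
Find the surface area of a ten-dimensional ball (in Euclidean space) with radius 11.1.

S_10(11.1) = 2·π^(10/2)·(11.1)^9 / Γ(10/2) ≈ 6.52341e+10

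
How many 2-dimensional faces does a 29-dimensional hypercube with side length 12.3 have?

An n-cube has C(n,k)·2^(n-k) k-faces. Here C(29,2)·2^27 = 406·134217728 = 54492397568.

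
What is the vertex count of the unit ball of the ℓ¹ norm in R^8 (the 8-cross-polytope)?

An n-cross-polytope has 2n vertices; here n = 8, giving 16.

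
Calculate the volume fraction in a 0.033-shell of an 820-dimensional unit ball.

Shell fraction = 1 - (1-0.033)^820 ≈ 1 - 1.121e-12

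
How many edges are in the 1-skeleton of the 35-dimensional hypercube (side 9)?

The 35-cube has n·2^(n-1) = 35·2^34 = 35·17179869184 = 601295421440 edges.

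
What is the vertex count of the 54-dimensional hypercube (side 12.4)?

Number of vertices = 2^54 = 18014398509481984.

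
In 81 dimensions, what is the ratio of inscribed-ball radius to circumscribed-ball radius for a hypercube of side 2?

r_in / r_out = (2/2) / (2√81/2) = 1/√81 ≈ 0.111111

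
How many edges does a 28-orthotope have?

Each of the 2^28 = 268435456 vertices has degree 28; total edges = 28·2^28/2 = 3758096384.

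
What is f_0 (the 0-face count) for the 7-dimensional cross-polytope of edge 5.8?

Each 0-face is the convex hull of 1 vertex, one chosen as ±e_i from each of 1 distinct axis: 2^1·C(7,1) = 14.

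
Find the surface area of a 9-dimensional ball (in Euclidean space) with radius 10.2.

S = n·V_n(r)/r = 9·V_9(10.2)/10.2 (volume-to-surface relation), giving 3.47826e+09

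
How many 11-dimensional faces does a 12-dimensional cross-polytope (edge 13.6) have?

An n-cross-polytope has 2^(k+1)·C(n,k+1) k-faces. Here 2^12·C(12,12) = 4096·1 = 4096.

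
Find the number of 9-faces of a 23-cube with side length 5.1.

Choose 9 of 23 axes to span the face (C(23,9) = 817190 ways), then fix each of the remaining 14 coordinates at one of its two extreme values (2^14 = 16384 ways): 817190·16384 = 13388840960.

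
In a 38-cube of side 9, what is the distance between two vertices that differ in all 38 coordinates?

Diagonal = √38 · 9 ≈ 55.4797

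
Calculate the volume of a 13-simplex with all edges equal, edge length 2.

Volume = 2^13 · √(14/2^13) / 13! ≈ 5.43849e-08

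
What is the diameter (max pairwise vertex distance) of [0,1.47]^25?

d = √(1.47² + 1.47² + ... + 1.47²) [25 terms] = √(25·1.47²) = 1.47√25 = 7.35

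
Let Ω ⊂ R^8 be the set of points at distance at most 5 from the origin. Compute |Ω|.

V_8(5) = π^(8/2) · (5)^8 / Γ(8/2 + 1) = 390625·π^4/24 ≈ 1.58543e+06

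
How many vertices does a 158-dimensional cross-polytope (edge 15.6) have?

Number of vertices = 2n = 316.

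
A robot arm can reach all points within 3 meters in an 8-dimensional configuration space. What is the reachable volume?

V_8(3) = π^(8/2) · (3)^8 / Γ(8/2 + 1) = 2187·π^4/8 ≈ 26629.2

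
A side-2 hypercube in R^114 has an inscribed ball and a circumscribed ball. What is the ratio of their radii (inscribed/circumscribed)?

For an n-cube of any side s, the inradius is s/2 and the circumradius is s√n/2, so the ratio is 1/√114 ≈ 0.0936586.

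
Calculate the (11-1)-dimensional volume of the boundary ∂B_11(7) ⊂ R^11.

|∂B_11(7)| = 2582630848·π^5/135 ≈ 5.85434e+09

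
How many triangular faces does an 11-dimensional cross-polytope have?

f_2(11-orthoplex) = 2^3 · (11 choose 3) = 1320.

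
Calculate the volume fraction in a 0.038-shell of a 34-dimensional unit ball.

Shell fraction = 1 - (1-0.038)^34 ≈ 0.732113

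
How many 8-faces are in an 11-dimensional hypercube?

An n-cube has C(n,k)·2^(n-k) k-faces. Here C(11,8)·2^3 = 165·8 = 1320.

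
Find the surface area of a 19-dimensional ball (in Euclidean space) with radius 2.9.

|∂B_19(2.9)| ≈ 1.86425e+08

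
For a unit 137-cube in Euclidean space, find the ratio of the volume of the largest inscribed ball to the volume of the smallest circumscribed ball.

The radii are 1/2 and 1√137/2, so the volume ratio is (1/√137)^137 = 137^{-137/2} ≈ 4.31163e-147.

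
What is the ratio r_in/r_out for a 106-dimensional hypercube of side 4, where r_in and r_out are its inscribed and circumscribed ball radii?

r_in = 4/2 (half the side); r_out = 4√106/2 (half the diagonal). Ratio = 1/√106 ≈ 0.0971286.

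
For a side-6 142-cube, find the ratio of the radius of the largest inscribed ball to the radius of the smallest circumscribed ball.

r_in = 6/2 (half the side); r_out = 6√142/2 (half the diagonal). Ratio = 1/√142 ≈ 0.0839181.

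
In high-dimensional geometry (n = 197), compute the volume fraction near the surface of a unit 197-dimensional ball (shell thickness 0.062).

1 - (1-0.062)^197 ≈ 0.9999966584 ≈ 99.999666%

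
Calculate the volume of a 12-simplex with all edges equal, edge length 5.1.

For a regular n-simplex with edge a, V = (a^n / n!)·√((n+1)/2^n). With a=5.1, n=12: V ≈ 0.0364164.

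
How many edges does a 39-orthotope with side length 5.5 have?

Each of the 2^39 = 549755813888 vertices has degree 39; total edges = 39·2^39/2 = 10720238370816.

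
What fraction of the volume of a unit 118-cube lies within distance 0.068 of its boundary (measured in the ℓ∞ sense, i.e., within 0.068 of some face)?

1 - (1 - 2·0.068)^118 = 1 - 0.864^118 ≈ 0.9999999677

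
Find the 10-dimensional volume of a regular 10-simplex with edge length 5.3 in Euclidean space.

For a regular n-simplex with edge a, V = (a^n / n!)·√((n+1)/2^n). With a=5.3, n=10: V ≈ 0.499508.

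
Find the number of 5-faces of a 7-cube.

Choose 5 of 7 axes to span the face (C(7,5) = 21 ways), then fix each of the remaining 2 coordinates at one of its two extreme values (2^2 = 4 ways): 21·4 = 84.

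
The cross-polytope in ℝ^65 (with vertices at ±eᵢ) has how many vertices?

The 65-dimensional cross-polytope has 2n = 2·65 = 130 vertices.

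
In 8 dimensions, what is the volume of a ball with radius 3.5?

V_8(3.5) = π^(8/2) · (3.5)^8 / Γ(8/2 + 1) = 5764801·π^4/6144 ≈ 91397.1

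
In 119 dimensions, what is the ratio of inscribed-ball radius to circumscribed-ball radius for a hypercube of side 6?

r_in = 6/2 (half the side); r_out = 6√119/2 (half the diagonal). Ratio = 1/√119 ≈ 0.0916698.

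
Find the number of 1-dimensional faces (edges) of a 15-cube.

Each of the 2^15 = 32768 vertices has degree 15; total edges = 15·2^15/2 = 245760.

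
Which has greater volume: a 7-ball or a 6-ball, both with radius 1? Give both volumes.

V_7(1) ≈ 4.72477. V_6(1) ≈ 5.16771. The 6-ball is larger.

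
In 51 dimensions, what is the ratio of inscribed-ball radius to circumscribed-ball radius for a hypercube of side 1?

For an n-cube of any side s, the inradius is s/2 and the circumradius is s√n/2, so the ratio is 1/√51 ≈ 0.140028.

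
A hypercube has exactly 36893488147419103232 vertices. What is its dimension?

2^n = 36893488147419103232 ⇒ n = log_2(36893488147419103232) = 65.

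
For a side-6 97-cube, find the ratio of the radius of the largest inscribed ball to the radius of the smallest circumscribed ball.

Ratio = (s/2)/(s√97/2) = 97^(-1/2) ≈ 0.101535.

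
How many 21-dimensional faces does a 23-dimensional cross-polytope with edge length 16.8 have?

An n-cross-polytope has 2^(k+1)·C(n,k+1) k-faces. Here 2^22·C(23,22) = 4194304·23 = 96468992.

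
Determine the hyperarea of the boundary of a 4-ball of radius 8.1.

The surface area of an n-ball is 2π^(n/2) r^(n-1) / Γ(n/2). For n=4, r=8.1: 10490.2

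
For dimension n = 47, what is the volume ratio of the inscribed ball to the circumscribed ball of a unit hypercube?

V_in / V_out = (r_in/r_out)^47 = (1/√47)^47 = 47^(-47/2) ≈ 5.07809e-40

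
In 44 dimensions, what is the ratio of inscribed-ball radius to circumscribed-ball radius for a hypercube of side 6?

r_in = 6/2 (half the side); r_out = 6√44/2 (half the diagonal). Ratio = 1/√44 ≈ 0.150756.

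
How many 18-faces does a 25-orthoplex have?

f_18(25-orthoplex) = 2^19 · (25 choose 19) = 92851404800.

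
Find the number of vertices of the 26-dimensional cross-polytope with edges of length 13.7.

An n-cross-polytope has 2n vertices; here n = 26, giving 52.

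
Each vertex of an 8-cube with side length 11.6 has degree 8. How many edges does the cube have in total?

Number of 1-faces = C(8,1)·2^(8-1) = 8·128 = 1024.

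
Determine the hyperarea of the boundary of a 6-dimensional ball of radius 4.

The surface area of an n-ball is 2π^(n/2) r^(n-1) / Γ(n/2). For n=6, r=4: 1024·π^3 ≈ 31750.4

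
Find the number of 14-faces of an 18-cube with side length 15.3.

f_14(18-cube) = (18 choose 14) · 2^4 = 48960.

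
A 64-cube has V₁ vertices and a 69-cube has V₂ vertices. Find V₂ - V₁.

V₁ = 2^64 = 18446744073709551616. V₂ = 2^69 = 590295810358705651712. V₂ - V₁ = 571849066284996100096.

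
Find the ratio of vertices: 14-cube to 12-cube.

The 14-cube has 2^14 = 16384 vertices. The 12-cube has 2^12 = 4096 vertices. Ratio: 16384/4096 = 4.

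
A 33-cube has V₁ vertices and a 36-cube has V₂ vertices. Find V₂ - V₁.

V₁ = 2^33 = 8589934592. V₂ = 2^36 = 68719476736. V₂ - V₁ = 60129542144.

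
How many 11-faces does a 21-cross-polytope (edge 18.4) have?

Number of 11-faces = 2^(11+1) · C(21,11+1) = 4096 · 293930 = 1203937280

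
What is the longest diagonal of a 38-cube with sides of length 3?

d = √(3² + 3² + ... + 3²) [38 terms] = √(38·3²) = 3√38 ≈ 18.4932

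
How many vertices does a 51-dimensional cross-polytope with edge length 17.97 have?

The 51-dimensional cross-polytope has 2n = 2·51 = 102 vertices.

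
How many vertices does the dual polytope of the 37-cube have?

The 37-dimensional cross-polytope has 2n = 2·37 = 74 vertices.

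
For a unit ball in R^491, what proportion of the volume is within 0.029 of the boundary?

V(inner)/V(outer) = ((1-0.029)/1)^491 ≈ 5.304e-07, so the shell fraction is 0.9999994696.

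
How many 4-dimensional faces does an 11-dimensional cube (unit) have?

Number of 4-faces = C(11,4) · 2^(11-4) = 330 · 128 = 42240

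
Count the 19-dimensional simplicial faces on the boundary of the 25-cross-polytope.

An n-cross-polytope has 2^(k+1)·C(n,k+1) k-faces. Here 2^20·C(25,20) = 1048576·53130 = 55710842880.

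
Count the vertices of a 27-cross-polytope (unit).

The 27-dimensional cross-polytope has 2n = 2·27 = 54 vertices.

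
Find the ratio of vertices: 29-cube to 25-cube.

The 29-cube has 2^29 = 536870912 vertices. The 25-cube has 2^25 = 33554432 vertices. Ratio: 536870912/33554432 = 16.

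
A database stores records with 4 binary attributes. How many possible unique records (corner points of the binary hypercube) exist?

The 4-cube has 2^4 = 16 vertices.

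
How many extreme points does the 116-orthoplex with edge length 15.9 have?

The 116-dimensional cross-polytope has 2n = 2·116 = 232 vertices.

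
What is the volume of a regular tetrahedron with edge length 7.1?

Volume = (√2/12) · 7.1³ = 42.1802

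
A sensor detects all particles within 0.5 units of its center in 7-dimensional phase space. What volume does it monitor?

V_7(0.5) = π^(7/2) · (0.5)^7 / Γ(7/2 + 1) = π^3/840 ≈ 0.0369122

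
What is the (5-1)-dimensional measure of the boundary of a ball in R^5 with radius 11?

S = n·V_n(r)/r = 5·V_5(11)/11 (volume-to-surface relation), giving 117128·π^2/3 ≈ 385336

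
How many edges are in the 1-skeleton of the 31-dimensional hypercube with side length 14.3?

Number of 1-faces = C(31,1)·2^(31-1) = 31·1073741824 = 33285996544.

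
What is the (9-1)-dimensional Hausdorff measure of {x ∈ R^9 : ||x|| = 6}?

|∂B_9(6)| = 17915904·π^4/35 ≈ 4.98621e+07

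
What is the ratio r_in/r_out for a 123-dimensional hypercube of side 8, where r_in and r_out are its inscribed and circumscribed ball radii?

For an n-cube of any side s, the inradius is s/2 and the circumradius is s√n/2, so the ratio is 1/√123 ≈ 0.090167.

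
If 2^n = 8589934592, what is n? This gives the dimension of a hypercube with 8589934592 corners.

n = log_2(8589934592) = 33.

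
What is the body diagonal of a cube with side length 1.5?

||(1.5,1.5,...,1.5)|| = √(3)·1.5 ≈ 2.59808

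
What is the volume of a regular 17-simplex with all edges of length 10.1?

V = (10.1^17 / 17!) · √((17+1) / 2^17) ≈ 3.9019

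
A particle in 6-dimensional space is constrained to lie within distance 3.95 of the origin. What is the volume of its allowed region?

V_6(3.95) = π^(6/2) · (3.95)^6 / Γ(6/2 + 1) ≈ 19628.2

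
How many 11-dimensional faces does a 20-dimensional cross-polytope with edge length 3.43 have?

An n-cross-polytope has 2^(k+1)·C(n,k+1) k-faces. Here 2^12·C(20,12) = 4096·125970 = 515973120.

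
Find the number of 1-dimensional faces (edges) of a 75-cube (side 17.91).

Number of 1-faces = C(75,1)·2^(75-1) = 75·18889465931478580854784 = 1416709944860893564108800.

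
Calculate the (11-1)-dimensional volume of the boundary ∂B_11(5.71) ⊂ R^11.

|∂B_11(5.71)| ≈ 7.63587e+08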